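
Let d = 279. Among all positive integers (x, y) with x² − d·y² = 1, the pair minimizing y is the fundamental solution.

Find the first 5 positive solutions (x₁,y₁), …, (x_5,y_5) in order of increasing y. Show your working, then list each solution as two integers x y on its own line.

1520 91
4620799 276640
14047227440 840985509
42703566796801 2556595670720
129818829015047600 7772049998003291

√279 → a₀=16, period (1,2,2,1,2,2,1,32); ℓ=8 even so k=7
step 0: (16, 1)  from 16·(1,0) + (0,1)
step 1: (17, 1)  from 1·(16,1) + (1,0)
…
step 3: (117, 7)  from 2·(50,3) + (17,1)
step 4: (167, 10)  from 1·(117,7) + (50,3)
step 5: (451, 27)  from 2·(167,10) + (117,7)
step 6: (1069, 64)  from 2·(451,27) + (167,10)
step 7: (1520, 91)  from 1·(1069,64) + (451,27)
→ (1520, 91).  Check: 1520²=2310400, 279·91²=2310399, difference 1.
(x_2, y_2) = (1520·1520 + 279·91·91, 1520·91 + 91·1520) = (4620799, 276640)
(x_3, y_3) = (1520·4620799 + 279·91·276640, 1520·276640 + 91·4620799) = (14047227440, 840985509)
(x_4, y_4) = (1520·14047227440 + 279·91·840985509, 1520·840985509 + 91·14047227440) = (42703566796801, 2556595670720)
(x_5, y_5) = (1520·42703566796801 + 279·91·2556595670720, 1520·2556595670720 + 91·42703566796801) = (129818829015047600, 7772049998003291)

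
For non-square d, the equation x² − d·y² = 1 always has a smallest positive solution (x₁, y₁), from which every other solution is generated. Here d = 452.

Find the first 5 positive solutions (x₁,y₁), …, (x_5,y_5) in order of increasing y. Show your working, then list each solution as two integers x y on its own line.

1204353 56648
2900932297217 136448377488
6987493029899166849 328664025545553880
16830816386073401651890177 791655010315592455701792
40540488414026331506287881514113 1906864173276900777578095047272

√452 → a₀=21, period (3,1,5,3,10,3,5,1,3,42); ℓ=10 even so k=9
k=0  a_k=21  p_k/q_k = 21/1
…
k=5  a_k=10  p_k/q_k = 16009/753
k=6  a_k=3  p_k/q_k = 49579/2332
k=7  a_k=5  p_k/q_k = 263904/12413
k=8  a_k=1  p_k/q_k = 313483/14745
k=9  a_k=3  p_k/q_k = 1204353/56648
→ (1204353, 56648).  Check: 1204353²=1450466148609, 452·56648²=1450466148608, difference 1.
k=2:  x_2 = 1204353·1204353+452·56648·56648 = 2900932297217,  y_2 = 1204353·56648+56648·1204353 = 136448377488
k=3:  x_3 = 1204353·2900932297217+452·56648·136448377488 = 6987493029899166849,  y_3 = 1204353·136448377488+56648·2900932297217 = 328664025545553880
k=4:  x_4 = 1204353·6987493029899166849+452·56648·328664025545553880 = 16830816386073401651890177,  y_4 = 1204353·328664025545553880+56648·6987493029899166849 = 791655010315592455701792
k=5:  x_5 = 1204353·16830816386073401651890177+452·56648·791655010315592455701792 = 40540488414026331506287881514113,  y_5 = 1204353·791655010315592455701792+56648·16830816386073401651890177 = 1906864173276900777578095047272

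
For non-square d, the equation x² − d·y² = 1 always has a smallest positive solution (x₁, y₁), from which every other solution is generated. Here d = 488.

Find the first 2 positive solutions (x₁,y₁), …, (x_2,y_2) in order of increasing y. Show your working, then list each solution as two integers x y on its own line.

√488 = [22; 11,44, …], period ℓ=2 (even) → k=1
step 0: (22, 1)  from 22·(1,0) + (0,1)
step 1: (243, 11)  from 11·(22,1) + (1,0)
(x₁, y₁) = (243, 11);  243² − 488·11² = 1 ✓
k=2:  x_2 = 243·243+488·11·11 = 118097,  y_2 = 243·11+11·243 = 5346

243 11
118097 5346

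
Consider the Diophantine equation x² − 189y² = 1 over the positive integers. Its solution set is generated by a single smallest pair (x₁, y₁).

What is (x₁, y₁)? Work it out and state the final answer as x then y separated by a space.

d=189: √d = [13; 1,2,1,26] (ℓ=4, even), read p_3/q_3
a_0=13:  p_0=13·1+0=13,  q_0=13·0+1=1
…
a_2=2:  p_2=2·14+13=41,  q_2=2·1+1=3
a_3=1:  p_3=1·41+14=55,  q_3=1·3+1=4
(x₁, y₁) = (55, 4);  55² − 189·4² = 1 ✓

55 4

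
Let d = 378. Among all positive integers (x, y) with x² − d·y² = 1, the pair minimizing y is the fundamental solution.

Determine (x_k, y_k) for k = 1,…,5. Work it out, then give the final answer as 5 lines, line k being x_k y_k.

d=378: √d = [19; 2,3,1,4,1,3,2,38] (ℓ=8, even), read p_7/q_7
a_0=19:  p_0=19·1+0=19,  q_0=19·0+1=1
…
a_4=4:  p_4=4·175+136=836,  q_4=4·9+7=43
a_5=1:  p_5=1·836+175=1011,  q_5=1·43+9=52
a_6=3:  p_6=3·1011+836=3869,  q_6=3·52+43=199
a_7=2:  p_7=2·3869+1011=8749,  q_7=2·199+52=450
(x₁, y₁) = (8749, 450);  8749² − 378·450² = 1 ✓
n=2: (8749,450)∘(8749,450) = (8749·8749+378·450·450, 8749·450+450·8749) = (153090001,7874100)
n=3: (153090001,7874100)∘(8749,450) = (8749·153090001+378·450·7874100, 8749·7874100+450·153090001) = (2678768828749,137781001350)
n=4: (2678768828749,137781001350)∘(8749,450) = (8749·2678768828749+378·450·137781001350, 8749·137781001350+450·2678768828749) = (46873096812360001,2410891953748200)
n=5: (46873096812360001,2410891953748200)∘(8749,450) = (8749·46873096812360001+378·450·2410891953748200, 8749·2410891953748200+450·46873096812360001) = (820185445343906468749,42185787268905002250)

8749 450
153090001 7874100
2678768828749 137781001350
46873096812360001 2410891953748200
820185445343906468749 42185787268905002250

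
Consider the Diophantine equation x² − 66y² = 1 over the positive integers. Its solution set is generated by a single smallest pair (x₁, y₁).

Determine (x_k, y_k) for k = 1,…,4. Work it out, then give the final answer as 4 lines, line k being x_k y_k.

√66 = [8; 8,16, …], period ℓ=2 (even) → k=1
i=0: a=8 ⇒ p=8, q=1
i=1: a=8 ⇒ p=65, q=8
fundamental: x₁=65, y₁=8  (since 4225 − 66·64 = 1)
n=2: (65,8)∘(65,8) = (65·65+66·8·8, 65·8+8·65) = (8449,1040)
n=3: (8449,1040)∘(65,8) = (65·8449+66·8·1040, 65·1040+8·8449) = (1098305,135192)
n=4: (1098305,135192)∘(65,8) = (65·1098305+66·8·135192, 65·135192+8·1098305) = (142771201,17573920)

65 8
8449 1040
1098305 135192
142771201 17573920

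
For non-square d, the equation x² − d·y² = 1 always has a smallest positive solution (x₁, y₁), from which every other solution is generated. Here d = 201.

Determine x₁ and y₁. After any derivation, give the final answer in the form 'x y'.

√201 → a₀=14, period (5,1,1,1,2,…,1,5,28); ℓ=14 even so k=13
k=0  a_k=14  p_k/q_k = 14/1
k=1  a_k=5  p_k/q_k = 71/5
k=2  a_k=1  p_k/q_k = 85/6
…
k=4  a_k=1  p_k/q_k = 241/17
k=5  a_k=2  p_k/q_k = 638/45
k=6  a_k=1  p_k/q_k = 879/62
…
k=8  a_k=1  p_k/q_k = 8549/603
…
k=11  a_k=1  p_k/q_k = 58085/4097
k=12  a_k=1  p_k/q_k = 91402/6447
k=13  a_k=5  p_k/q_k = 515095/36332
→ (515095, 36332).  Check: 515095²=265322859025, 201·36332²=265322859024, difference 1.

515095 36332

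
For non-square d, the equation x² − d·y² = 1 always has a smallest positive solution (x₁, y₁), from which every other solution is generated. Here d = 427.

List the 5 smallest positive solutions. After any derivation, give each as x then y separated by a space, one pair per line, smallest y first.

62 3
7687 372
953126 46125
118179937 5719128
14653359062 709125747

√427 → a₀=20, period (1,1,1,40); ℓ=4 even so k=3
a_0=20:  p_0=20·1+0=20,  q_0=20·0+1=1
a_1=1:  p_1=1·20+1=21,  q_1=1·1+0=1
a_2=1:  p_2=1·21+20=41,  q_2=1·1+1=2
a_3=1:  p_3=1·41+21=62,  q_3=1·2+1=3
fundamental: x₁=62, y₁=3  (since 3844 − 427·9 = 1)
k=2:  x_2 = 62·62+427·3·3 = 7687,  y_2 = 62·3+3·62 = 372
k=3:  x_3 = 62·7687+427·3·372 = 953126,  y_3 = 62·372+3·7687 = 46125
k=4:  x_4 = 62·953126+427·3·46125 = 118179937,  y_4 = 62·46125+3·953126 = 5719128
k=5:  x_5 = 62·118179937+427·3·5719128 = 14653359062,  y_5 = 62·5719128+3·118179937 = 709125747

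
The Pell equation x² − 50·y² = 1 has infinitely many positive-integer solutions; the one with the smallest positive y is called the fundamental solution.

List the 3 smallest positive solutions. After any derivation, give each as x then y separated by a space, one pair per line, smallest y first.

99 14
19601 2772
3880899 548842

[7; 14] for √50; ℓ=1 ⇒ convergent index 1
step 0: (7, 1)  from 7·(1,0) + (0,1)
step 1: (99, 14)  from 14·(7,1) + (1,0)
(x₁, y₁) = (99, 14);  99² − 50·14² = 1 ✓
(99+14√50)^2 = 19601 + 2772√50
(99+14√50)^3 = 3880899 + 548842√50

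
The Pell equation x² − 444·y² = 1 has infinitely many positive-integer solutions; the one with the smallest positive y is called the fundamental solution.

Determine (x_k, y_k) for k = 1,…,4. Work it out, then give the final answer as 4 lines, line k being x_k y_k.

295 14
174049 8260
102688615 4873386
60586108801 2875289480

[21; 14,42] for √444; ℓ=2 ⇒ convergent index 1
step 0: (21, 1)  from 21·(1,0) + (0,1)
step 1: (295, 14)  from 14·(21,1) + (1,0)
→ (295, 14).  Check: 295²=87025, 444·14²=87024, difference 1.
(295+14√444)^2 = 174049 + 8260√444
(295+14√444)^3 = 102688615 + 4873386√444
(295+14√444)^4 = 60586108801 + 2875289480√444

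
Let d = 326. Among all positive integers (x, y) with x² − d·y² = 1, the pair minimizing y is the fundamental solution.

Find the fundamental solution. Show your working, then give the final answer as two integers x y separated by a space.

√326 → a₀=18, period (18,36); ℓ=2 even so k=1
step 0: (18, 1)  from 18·(1,0) + (0,1)
step 1: (325, 18)  from 18·(18,1) + (1,0)
fundamental: x₁=325, y₁=18  (since 105625 − 326·324 = 1)

325 18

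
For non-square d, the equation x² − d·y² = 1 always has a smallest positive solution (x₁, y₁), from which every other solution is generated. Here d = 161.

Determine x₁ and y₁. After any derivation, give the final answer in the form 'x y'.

√161 → a₀=12, period (1,2,4,1,2,1,4,2,1,24); ℓ=10 even so k=9
step 0: (12, 1)  from 12·(1,0) + (0,1)
…
step 4: (203, 16)  from 1·(165,13) + (38,3)
step 5: (571, 45)  from 2·(203,16) + (165,13)
step 6: (774, 61)  from 1·(571,45) + (203,16)
…
step 8: (8108, 639)  from 2·(3667,289) + (774,61)
step 9: (11775, 928)  from 1·(8108,639) + (3667,289)
fundamental: x₁=11775, y₁=928  (since 138650625 − 161·861184 = 1)

11775 928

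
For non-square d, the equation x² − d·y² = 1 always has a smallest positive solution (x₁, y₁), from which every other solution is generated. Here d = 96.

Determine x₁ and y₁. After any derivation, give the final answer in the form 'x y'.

√96 = [9; 1,3,1,18, …], period ℓ=4 (even) → k=3
step 0: (9, 1)  from 9·(1,0) + (0,1)
step 1: (10, 1)  from 1·(9,1) + (1,0)
step 2: (39, 4)  from 3·(10,1) + (9,1)
step 3: (49, 5)  from 1·(39,4) + (10,1)
fundamental: x₁=49, y₁=5  (since 2401 − 96·25 = 1)

49 5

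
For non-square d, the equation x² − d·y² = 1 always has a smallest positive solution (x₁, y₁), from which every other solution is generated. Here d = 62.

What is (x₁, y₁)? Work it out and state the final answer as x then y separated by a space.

[7; 1,6,1,14] for √62; ℓ=4 ⇒ convergent index 3
i=0: a=7 ⇒ p=7, q=1
…
i=2: a=6 ⇒ p=55, q=7
i=3: a=1 ⇒ p=63, q=8
fundamental: x₁=63, y₁=8  (since 3969 − 62·64 = 1)

63 8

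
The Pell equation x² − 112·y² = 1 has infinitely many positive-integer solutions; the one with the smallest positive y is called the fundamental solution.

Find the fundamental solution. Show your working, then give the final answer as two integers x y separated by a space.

127 12

d=112: √d = [10; 1,1,2,1,1,20] (ℓ=6, even), read p_5/q_5
a_0=10:  p_0=10·1+0=10,  q_0=10·0+1=1
…
a_2=1:  p_2=1·11+10=21,  q_2=1·1+1=2
…
a_4=1:  p_4=1·53+21=74,  q_4=1·5+2=7
a_5=1:  p_5=1·74+53=127,  q_5=1·7+5=12
(x₁, y₁) = (127, 12);  127² − 112·12² = 1 ✓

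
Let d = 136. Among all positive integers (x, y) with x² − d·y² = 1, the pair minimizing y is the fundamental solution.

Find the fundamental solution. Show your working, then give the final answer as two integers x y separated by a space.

35 3

√136 → a₀=11, period (1,1,1,22); ℓ=4 even so k=3
k=0  a_k=11  p_k/q_k = 11/1
k=1  a_k=1  p_k/q_k = 12/1
k=2  a_k=1  p_k/q_k = 23/2
k=3  a_k=1  p_k/q_k = 35/3
→ (35, 3).  Check: 35²=1225, 136·3²=1224, difference 1.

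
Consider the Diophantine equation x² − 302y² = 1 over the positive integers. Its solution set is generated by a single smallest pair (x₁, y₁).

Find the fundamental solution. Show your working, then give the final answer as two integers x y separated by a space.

√302 → a₀=17, period (2,1,1,1,4,…,1,2,34); ℓ=16 even so k=15
k=0  a_k=17  p_k/q_k = 17/1
k=1  a_k=2  p_k/q_k = 35/2
k=2  a_k=1  p_k/q_k = 52/3
k=3  a_k=1  p_k/q_k = 87/5
…
k=8  a_k=16  p_k/q_k = 34513/1986
…
k=10  a_k=2  p_k/q_k = 107675/6196
k=11  a_k=4  p_k/q_k = 467281/26889
k=12  a_k=1  p_k/q_k = 574956/33085
k=13  a_k=1  p_k/q_k = 1042237/59974
k=14  a_k=1  p_k/q_k = 1617193/93059
k=15  a_k=2  p_k/q_k = 4276623/246092
fundamental: x₁=4276623, y₁=246092  (since 18289504284129 − 302·60561272464 = 1)

4276623 246092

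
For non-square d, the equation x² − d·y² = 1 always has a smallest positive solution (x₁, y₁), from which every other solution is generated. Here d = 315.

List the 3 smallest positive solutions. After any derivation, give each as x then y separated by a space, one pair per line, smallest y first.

d=315: √d = [17; 1,2,1,34] (ℓ=4, even), read p_3/q_3
a_0=17:  p_0=17·1+0=17,  q_0=17·0+1=1
…
a_2=2:  p_2=2·18+17=53,  q_2=2·1+1=3
a_3=1:  p_3=1·53+18=71,  q_3=1·3+1=4
→ (71, 4).  Check: 71²=5041, 315·4²=5040, difference 1.
(71+4√315)^2 = 10081 + 568√315
(71+4√315)^3 = 1431431 + 80652√315

71 4
10081 568
1431431 80652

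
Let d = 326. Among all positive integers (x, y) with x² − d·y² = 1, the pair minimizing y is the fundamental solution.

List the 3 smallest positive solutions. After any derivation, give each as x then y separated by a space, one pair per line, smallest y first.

√326 → a₀=18, period (18,36); ℓ=2 even so k=1
i=0: a=18 ⇒ p=18, q=1
i=1: a=18 ⇒ p=325, q=18
fundamental: x₁=325, y₁=18  (since 105625 − 326·324 = 1)
k=2:  x_2 = 325·325+326·18·18 = 211249,  y_2 = 325·18+18·325 = 11700
k=3:  x_3 = 325·211249+326·18·11700 = 137311525,  y_3 = 325·11700+18·211249 = 7604982

325 18
211249 11700
137311525 7604982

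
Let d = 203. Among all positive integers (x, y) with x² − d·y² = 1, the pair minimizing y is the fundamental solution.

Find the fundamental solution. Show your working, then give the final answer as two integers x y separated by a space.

√203 → a₀=14, period (4,28); ℓ=2 even so k=1
step 0: (14, 1)  from 14·(1,0) + (0,1)
step 1: (57, 4)  from 4·(14,1) + (1,0)
(x₁, y₁) = (57, 4);  57² − 203·4² = 1 ✓

57 4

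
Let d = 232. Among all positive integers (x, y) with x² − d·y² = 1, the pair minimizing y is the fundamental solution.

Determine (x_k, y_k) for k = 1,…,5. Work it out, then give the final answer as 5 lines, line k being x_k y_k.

19603 1287
768555217 50458122
30131975818099 1978261129845
1181354243155834177 77559705806244948
46316174427035658925363 3040805823861378301443

√232 → a₀=15, period (4,3,7,3,4,30); ℓ=6 even so k=5
k=0  a_k=15  p_k/q_k = 15/1
…
k=2  a_k=3  p_k/q_k = 198/13
k=3  a_k=7  p_k/q_k = 1447/95
k=4  a_k=3  p_k/q_k = 4539/298
k=5  a_k=4  p_k/q_k = 19603/1287
→ (19603, 1287).  Check: 19603²=384277609, 232·1287²=384277608, difference 1.
k=2:  x_2 = 19603·19603+232·1287·1287 = 768555217,  y_2 = 19603·1287+1287·19603 = 50458122
k=3:  x_3 = 19603·768555217+232·1287·50458122 = 30131975818099,  y_3 = 19603·50458122+1287·768555217 = 1978261129845
k=4:  x_4 = 19603·30131975818099+232·1287·1978261129845 = 1181354243155834177,  y_4 = 19603·1978261129845+1287·30131975818099 = 77559705806244948
k=5:  x_5 = 19603·1181354243155834177+232·1287·77559705806244948 = 46316174427035658925363,  y_5 = 19603·77559705806244948+1287·1181354243155834177 = 3040805823861378301443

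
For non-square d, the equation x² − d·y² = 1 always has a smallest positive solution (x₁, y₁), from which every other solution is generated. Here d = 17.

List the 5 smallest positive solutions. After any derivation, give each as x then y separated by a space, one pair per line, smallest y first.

33 8
2177 528
143649 34840
9478657 2298912
625447713 151693352

√17 = [4; 8, …], period ℓ=1 (odd) → k=1
step 0: (4, 1)  from 4·(1,0) + (0,1)
step 1: (33, 8)  from 8·(4,1) + (1,0)
(x₁, y₁) = (33, 8);  33² − 17·8² = 1 ✓
(33+8√17)^2 = 2177 + 528√17
(33+8√17)^3 = 143649 + 34840√17
(33+8√17)^4 = 9478657 + 2298912√17
(33+8√17)^5 = 625447713 + 151693352√17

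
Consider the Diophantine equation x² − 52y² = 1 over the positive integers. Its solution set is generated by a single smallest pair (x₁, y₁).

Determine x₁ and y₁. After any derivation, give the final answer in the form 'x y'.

649 90

√52 → a₀=7, period (4,1,2,1,4,14); ℓ=6 even so k=5
a_0=7:  p_0=7·1+0=7,  q_0=7·0+1=1
a_1=4:  p_1=4·7+1=29,  q_1=4·1+0=4
…
a_3=2:  p_3=2·36+29=101,  q_3=2·5+4=14
a_4=1:  p_4=1·101+36=137,  q_4=1·14+5=19
a_5=4:  p_5=4·137+101=649,  q_5=4·19+14=90
fundamental: x₁=649, y₁=90  (since 421201 − 52·8100 = 1)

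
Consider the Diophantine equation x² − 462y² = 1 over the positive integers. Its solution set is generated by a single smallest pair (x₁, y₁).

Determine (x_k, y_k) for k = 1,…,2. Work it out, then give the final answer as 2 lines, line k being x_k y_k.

43 2
3697 172

√462 → a₀=21, period (2,42); ℓ=2 even so k=1
k=0  a_k=21  p_k/q_k = 21/1
k=1  a_k=2  p_k/q_k = 43/2
(x₁, y₁) = (43, 2);  43² − 462·2² = 1 ✓
n=2: (43,2)∘(43,2) = (43·43+462·2·2, 43·2+2·43) = (3697,172)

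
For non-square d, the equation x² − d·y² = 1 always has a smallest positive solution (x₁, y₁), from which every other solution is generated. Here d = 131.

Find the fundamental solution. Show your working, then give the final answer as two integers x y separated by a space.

10610 927

√131 = [11; 2,4,11,4,2,22, …], period ℓ=6 (even) → k=5
i=0: a=11 ⇒ p=11, q=1
…
i=2: a=4 ⇒ p=103, q=9
…
i=4: a=4 ⇒ p=4727, q=413
i=5: a=2 ⇒ p=10610, q=927
fundamental: x₁=10610, y₁=927  (since 112572100 − 131·859329 = 1)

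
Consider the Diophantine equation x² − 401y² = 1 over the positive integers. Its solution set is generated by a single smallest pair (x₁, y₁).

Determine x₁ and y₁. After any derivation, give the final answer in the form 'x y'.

801 40

d=401: √d = [20; 40] (ℓ=1, odd), read p_1/q_1
k=0  a_k=20  p_k/q_k = 20/1
k=1  a_k=40  p_k/q_k = 801/40
→ (801, 40).  Check: 801²=641601, 401·40²=641600, difference 1.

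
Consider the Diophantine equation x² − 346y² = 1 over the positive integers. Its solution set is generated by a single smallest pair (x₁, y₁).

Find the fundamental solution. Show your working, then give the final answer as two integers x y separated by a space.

[18; 1,1,1,1,36] for √346; ℓ=5 ⇒ convergent index 9
i=0: a=18 ⇒ p=18, q=1
i=1: a=1 ⇒ p=19, q=1
…
i=4: a=1 ⇒ p=93, q=5
i=5: a=36 ⇒ p=3404, q=183
i=6: a=1 ⇒ p=3497, q=188
i=7: a=1 ⇒ p=6901, q=371
i=8: a=1 ⇒ p=10398, q=559
i=9: a=1 ⇒ p=17299, q=930
(x₁, y₁) = (17299, 930);  17299² − 346·930² = 1 ✓

17299 930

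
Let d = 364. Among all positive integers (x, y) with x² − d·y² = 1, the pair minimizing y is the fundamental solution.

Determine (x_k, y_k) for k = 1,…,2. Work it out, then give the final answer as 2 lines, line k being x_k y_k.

[19; 12,1,2,3,1,8,1,3,2,1,12,38] for √364; ℓ=12 ⇒ convergent index 11
a_0=19:  p_0=19·1+0=19,  q_0=19·0+1=1
…
a_2=1:  p_2=1·229+19=248,  q_2=1·12+1=13
…
a_7=1:  p_7=1·27607+3148=30755,  q_7=1·1447+165=1612
…
a_9=2:  p_9=2·119872+30755=270499,  q_9=2·6283+1612=14178
a_10=1:  p_10=1·270499+119872=390371,  q_10=1·14178+6283=20461
a_11=12:  p_11=12·390371+270499=4954951,  q_11=12·20461+14178=259710
(x₁, y₁) = (4954951, 259710);  4954951² − 364·259710² = 1 ✓
n=2: (4954951,259710)∘(4954951,259710) = (4954951·4954951+364·259710·259710, 4954951·259710+259710·4954951) = (49103078824801,2573700648420)

4954951 259710
49103078824801 2573700648420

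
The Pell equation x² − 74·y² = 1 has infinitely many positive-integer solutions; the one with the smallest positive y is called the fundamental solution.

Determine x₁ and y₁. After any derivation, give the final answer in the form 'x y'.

√74 = [8; 1,1,1,1,16, …], period ℓ=5 (odd) → k=9
a_0=8:  p_0=8·1+0=8,  q_0=8·0+1=1
…
a_2=1:  p_2=1·9+8=17,  q_2=1·1+1=2
…
a_4=1:  p_4=1·26+17=43,  q_4=1·3+2=5
…
a_8=1:  p_8=1·1471+757=2228,  q_8=1·171+88=259
a_9=1:  p_9=1·2228+1471=3699,  q_9=1·259+171=430
(x₁, y₁) = (3699, 430);  3699² − 74·430² = 1 ✓

3699 430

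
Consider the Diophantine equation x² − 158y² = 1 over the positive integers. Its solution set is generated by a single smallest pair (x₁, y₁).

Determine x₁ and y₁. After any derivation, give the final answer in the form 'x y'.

7743 616

[12; 1,1,3,12,3,1,1,24] for √158; ℓ=8 ⇒ convergent index 7
a_0=12:  p_0=12·1+0=12,  q_0=12·0+1=1
…
a_6=1:  p_6=1·3331+1081=4412,  q_6=1·265+86=351
a_7=1:  p_7=1·4412+3331=7743,  q_7=1·351+265=616
→ (7743, 616).  Check: 7743²=59954049, 158·616²=59954048, difference 1.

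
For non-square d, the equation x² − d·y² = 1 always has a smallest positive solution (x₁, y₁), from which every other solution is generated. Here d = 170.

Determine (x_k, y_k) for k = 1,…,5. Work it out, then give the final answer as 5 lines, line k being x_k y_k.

339 26
229841 17628
155831859 11951758
105653770561 8103274296
71633100608499 5494008020930

[13; 26] for √170; ℓ=1 ⇒ convergent index 1
i=0: a=13 ⇒ p=13, q=1
i=1: a=26 ⇒ p=339, q=26
→ (339, 26).  Check: 339²=114921, 170·26²=114920, difference 1.
n=2: (339,26)∘(339,26) = (339·339+170·26·26, 339·26+26·339) = (229841,17628)
n=3: (229841,17628)∘(339,26) = (339·229841+170·26·17628, 339·17628+26·229841) = (155831859,11951758)
n=4: (155831859,11951758)∘(339,26) = (339·155831859+170·26·11951758, 339·11951758+26·155831859) = (105653770561,8103274296)
n=5: (105653770561,8103274296)∘(339,26) = (339·105653770561+170·26·8103274296, 339·8103274296+26·105653770561) = (71633100608499,5494008020930)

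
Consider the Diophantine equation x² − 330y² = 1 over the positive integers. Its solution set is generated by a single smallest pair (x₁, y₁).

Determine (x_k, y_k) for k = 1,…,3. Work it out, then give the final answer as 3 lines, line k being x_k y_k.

[18; 6,36] for √330; ℓ=2 ⇒ convergent index 1
k=0  a_k=18  p_k/q_k = 18/1
k=1  a_k=6  p_k/q_k = 109/6
(x₁, y₁) = (109, 6);  109² − 330·6² = 1 ✓
(109+6√330)^2 = 23761 + 1308√330
(109+6√330)^3 = 5179789 + 285138√330

109 6
23761 1308
5179789 285138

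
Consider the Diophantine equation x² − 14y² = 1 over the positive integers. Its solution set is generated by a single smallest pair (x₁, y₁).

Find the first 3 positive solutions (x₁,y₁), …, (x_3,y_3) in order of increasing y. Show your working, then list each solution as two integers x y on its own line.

√14 → a₀=3, period (1,2,1,6); ℓ=4 even so k=3
k=0  a_k=3  p_k/q_k = 3/1
…
k=2  a_k=2  p_k/q_k = 11/3
k=3  a_k=1  p_k/q_k = 15/4
→ (15, 4).  Check: 15²=225, 14·4²=224, difference 1.
(15+4√14)^2 = 449 + 120√14
(15+4√14)^3 = 13455 + 3596√14

15 4
449 120
13455 3596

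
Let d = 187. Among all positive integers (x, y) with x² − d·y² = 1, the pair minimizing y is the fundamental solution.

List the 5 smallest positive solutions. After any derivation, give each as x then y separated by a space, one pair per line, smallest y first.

1682 123
5658247 413772
19034341226 1391928885
64031518226017 4682448355368
215402008277979962 15751754875529067

d=187: √d = [13; 1,2,13,2,1,26] (ℓ=6, even), read p_5/q_5
a_0=13:  p_0=13·1+0=13,  q_0=13·0+1=1
…
a_2=2:  p_2=2·14+13=41,  q_2=2·1+1=3
…
a_4=2:  p_4=2·547+41=1135,  q_4=2·40+3=83
a_5=1:  p_5=1·1135+547=1682,  q_5=1·83+40=123
→ (1682, 123).  Check: 1682²=2829124, 187·123²=2829123, difference 1.
(1682+123√187)^2 = 5658247 + 413772√187
(1682+123√187)^3 = 19034341226 + 1391928885√187
(1682+123√187)^4 = 64031518226017 + 4682448355368√187
(1682+123√187)^5 = 215402008277979962 + 15751754875529067√187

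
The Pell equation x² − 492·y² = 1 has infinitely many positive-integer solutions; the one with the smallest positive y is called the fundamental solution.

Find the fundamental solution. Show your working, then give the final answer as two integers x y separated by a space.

d=492: √d = [22; 5,1,1,10,1,1,5,44] (ℓ=8, even), read p_7/q_7
i=0: a=22 ⇒ p=22, q=1
i=1: a=5 ⇒ p=111, q=5
i=2: a=1 ⇒ p=133, q=6
i=3: a=1 ⇒ p=244, q=11
i=4: a=10 ⇒ p=2573, q=116
…
i=6: a=1 ⇒ p=5390, q=243
i=7: a=5 ⇒ p=29767, q=1342
(x₁, y₁) = (29767, 1342);  29767² − 492·1342² = 1 ✓

29767 1342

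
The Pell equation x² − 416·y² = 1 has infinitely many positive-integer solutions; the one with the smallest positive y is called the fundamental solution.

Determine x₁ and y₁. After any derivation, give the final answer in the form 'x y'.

5201 255

d=416: √d = [20; 2,1,1,9,1,1,2,40] (ℓ=8, even), read p_7/q_7
a_0=20:  p_0=20·1+0=20,  q_0=20·0+1=1
…
a_2=1:  p_2=1·41+20=61,  q_2=1·2+1=3
…
a_5=1:  p_5=1·979+102=1081,  q_5=1·48+5=53
a_6=1:  p_6=1·1081+979=2060,  q_6=1·53+48=101
a_7=2:  p_7=2·2060+1081=5201,  q_7=2·101+53=255
fundamental: x₁=5201, y₁=255  (since 27050401 − 416·65025 = 1)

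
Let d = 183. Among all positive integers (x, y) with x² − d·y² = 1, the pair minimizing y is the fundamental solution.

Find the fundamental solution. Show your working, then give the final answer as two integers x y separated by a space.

487 36

√183 = [13; 1,1,8,1,1,26, …], period ℓ=6 (even) → k=5
i=0: a=13 ⇒ p=13, q=1
…
i=2: a=1 ⇒ p=27, q=2
i=3: a=8 ⇒ p=230, q=17
i=4: a=1 ⇒ p=257, q=19
i=5: a=1 ⇒ p=487, q=36
(x₁, y₁) = (487, 36);  487² − 183·36² = 1 ✓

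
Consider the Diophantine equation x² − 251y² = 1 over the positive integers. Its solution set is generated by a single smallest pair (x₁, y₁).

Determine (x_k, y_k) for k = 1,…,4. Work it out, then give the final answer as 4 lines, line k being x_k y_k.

3674890 231957
27009633024199 1704832919460
198514860608593651330 12530146894788486843
1459040552203802437039183201 92093823044376819996025080

d=251: √d = [15; 1,5,2,1,2,…,5,1,30] (ℓ=14, even), read p_13/q_13
a_0=15:  p_0=15·1+0=15,  q_0=15·0+1=1
…
a_3=2:  p_3=2·95+16=206,  q_3=2·6+1=13
a_4=1:  p_4=1·206+95=301,  q_4=1·13+6=19
a_5=2:  p_5=2·301+206=808,  q_5=2·19+13=51
a_6=2:  p_6=2·808+301=1917,  q_6=2·51+19=121
…
a_8=2:  p_8=2·29563+1917=61043,  q_8=2·1866+121=3853
…
a_12=5:  p_12=5·577033+212692=3097857,  q_12=5·36422+13425=195535
a_13=1:  p_13=1·3097857+577033=3674890,  q_13=1·195535+36422=231957
→ (3674890, 231957).  Check: 3674890²=13504816512100, 251·231957²=13504816512099, difference 1.
k=2:  x_2 = 3674890·3674890+251·231957·231957 = 27009633024199,  y_2 = 3674890·231957+231957·3674890 = 1704832919460
k=3:  x_3 = 3674890·27009633024199+251·231957·1704832919460 = 198514860608593651330,  y_3 = 3674890·1704832919460+231957·27009633024199 = 12530146894788486843
k=4:  x_4 = 3674890·198514860608593651330+251·231957·12530146894788486843 = 1459040552203802437039183201,  y_4 = 3674890·12530146894788486843+231957·198514860608593651330 = 92093823044376819996025080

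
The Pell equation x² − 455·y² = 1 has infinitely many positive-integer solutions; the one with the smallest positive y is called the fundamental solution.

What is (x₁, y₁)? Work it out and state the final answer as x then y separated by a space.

[21; 3,42] for √455; ℓ=2 ⇒ convergent index 1
k=0  a_k=21  p_k/q_k = 21/1
k=1  a_k=3  p_k/q_k = 64/3
fundamental: x₁=64, y₁=3  (since 4096 − 455·9 = 1)

64 3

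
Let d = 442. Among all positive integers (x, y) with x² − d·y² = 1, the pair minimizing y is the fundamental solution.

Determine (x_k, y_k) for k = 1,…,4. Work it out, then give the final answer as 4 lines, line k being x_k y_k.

883 42
1559377 74172
2753858899 130987710
4863313256257 231324221688

[21; 42] for √442; ℓ=1 ⇒ convergent index 1
step 0: (21, 1)  from 21·(1,0) + (0,1)
step 1: (883, 42)  from 42·(21,1) + (1,0)
(x₁, y₁) = (883, 42);  883² − 442·42² = 1 ✓
n=2: (883,42)∘(883,42) = (883·883+442·42·42, 883·42+42·883) = (1559377,74172)
n=3: (1559377,74172)∘(883,42) = (883·1559377+442·42·74172, 883·74172+42·1559377) = (2753858899,130987710)
n=4: (2753858899,130987710)∘(883,42) = (883·2753858899+442·42·130987710, 883·130987710+42·2753858899) = (4863313256257,231324221688)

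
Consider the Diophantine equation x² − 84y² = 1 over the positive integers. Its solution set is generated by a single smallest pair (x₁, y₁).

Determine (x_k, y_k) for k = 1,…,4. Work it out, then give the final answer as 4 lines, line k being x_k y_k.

55 6
6049 660
665335 72594
73180801 7984680

√84 → a₀=9, period (6,18); ℓ=2 even so k=1
i=0: a=9 ⇒ p=9, q=1
i=1: a=6 ⇒ p=55, q=6
(x₁, y₁) = (55, 6);  55² − 84·6² = 1 ✓
n=2: (55,6)∘(55,6) = (55·55+84·6·6, 55·6+6·55) = (6049,660)
n=3: (6049,660)∘(55,6) = (55·6049+84·6·660, 55·660+6·6049) = (665335,72594)
n=4: (665335,72594)∘(55,6) = (55·665335+84·6·72594, 55·72594+6·665335) = (73180801,7984680)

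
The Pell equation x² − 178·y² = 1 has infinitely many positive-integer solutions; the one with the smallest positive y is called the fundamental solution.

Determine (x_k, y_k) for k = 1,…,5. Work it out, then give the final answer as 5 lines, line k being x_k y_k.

1601 120
5126401 384240
16414734401 1230336360
52559974425601 3939536640480
168297021696040001 12614395092480600

[13; 2,1,12,1,2,26] for √178; ℓ=6 ⇒ convergent index 5
i=0: a=13 ⇒ p=13, q=1
…
i=3: a=12 ⇒ p=507, q=38
i=4: a=1 ⇒ p=547, q=41
i=5: a=2 ⇒ p=1601, q=120
→ (1601, 120).  Check: 1601²=2563201, 178·120²=2563200, difference 1.
n=2: (1601,120)∘(1601,120) = (1601·1601+178·120·120, 1601·120+120·1601) = (5126401,384240)
n=3: (5126401,384240)∘(1601,120) = (1601·5126401+178·120·384240, 1601·384240+120·5126401) = (16414734401,1230336360)
n=4: (16414734401,1230336360)∘(1601,120) = (1601·16414734401+178·120·1230336360, 1601·1230336360+120·16414734401) = (52559974425601,3939536640480)
n=5: (52559974425601,3939536640480)∘(1601,120) = (1601·52559974425601+178·120·3939536640480, 1601·3939536640480+120·52559974425601) = (168297021696040001,12614395092480600)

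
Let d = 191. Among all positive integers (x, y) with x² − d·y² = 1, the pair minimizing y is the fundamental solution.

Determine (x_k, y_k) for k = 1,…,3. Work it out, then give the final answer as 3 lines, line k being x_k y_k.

√191 = [13; 1,4,1,1,3,…,4,1,26, …], period ℓ=16 (even) → k=15
step 0: (13, 1)  from 13·(1,0) + (0,1)
step 1: (14, 1)  from 1·(13,1) + (1,0)
…
step 4: (152, 11)  from 1·(83,6) + (69,5)
…
step 6: (1230, 89)  from 2·(539,39) + (152,11)
step 7: (2999, 217)  from 2·(1230,89) + (539,39)
…
step 11: (704682, 50989)  from 3·(207083,14984) + (83433,6037)
…
step 14: (7377553, 533821)  from 4·(1616447,116962) + (911765,65973)
step 15: (8994000, 650783)  from 1·(7377553,533821) + (1616447,116962)
(x₁, y₁) = (8994000, 650783);  8994000² − 191·650783² = 1 ✓
k=2:  x_2 = 8994000·8994000+191·650783·650783 = 161784071999999,  y_2 = 8994000·650783+650783·8994000 = 11706284604000
k=3:  x_3 = 8994000·161784071999999+191·650783·11706284604000 = 2910171887135973018000,  y_3 = 8994000·11706284604000+650783·161784071999999 = 210572647456751349217

8994000 650783
161784071999999 11706284604000
2910171887135973018000 210572647456751349217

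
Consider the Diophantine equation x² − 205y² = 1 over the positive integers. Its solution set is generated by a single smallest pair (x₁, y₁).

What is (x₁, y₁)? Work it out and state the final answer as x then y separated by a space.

√205 = [14; 3,6,1,4,1,6,3,28, …], period ℓ=8 (even) → k=7
i=0: a=14 ⇒ p=14, q=1
i=1: a=3 ⇒ p=43, q=3
i=2: a=6 ⇒ p=272, q=19
i=3: a=1 ⇒ p=315, q=22
i=4: a=4 ⇒ p=1532, q=107
i=5: a=1 ⇒ p=1847, q=129
i=6: a=6 ⇒ p=12614, q=881
i=7: a=3 ⇒ p=39689, q=2772
fundamental: x₁=39689, y₁=2772  (since 1575216721 − 205·7683984 = 1)

39689 2772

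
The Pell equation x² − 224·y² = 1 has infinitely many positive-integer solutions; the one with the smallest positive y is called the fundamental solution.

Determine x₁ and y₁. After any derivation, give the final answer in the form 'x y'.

√224 → a₀=14, period (1,28); ℓ=2 even so k=1
a_0=14:  p_0=14·1+0=14,  q_0=14·0+1=1
a_1=1:  p_1=1·14+1=15,  q_1=1·1+0=1
→ (15, 1).  Check: 15²=225, 224·1²=224, difference 1.

15 1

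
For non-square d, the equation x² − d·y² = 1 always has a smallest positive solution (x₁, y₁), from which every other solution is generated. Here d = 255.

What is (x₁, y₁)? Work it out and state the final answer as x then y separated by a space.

16 1

√255 → a₀=15, period (1,30); ℓ=2 even so k=1
i=0: a=15 ⇒ p=15, q=1
i=1: a=1 ⇒ p=16, q=1
(x₁, y₁) = (16, 1);  16² − 255·1² = 1 ✓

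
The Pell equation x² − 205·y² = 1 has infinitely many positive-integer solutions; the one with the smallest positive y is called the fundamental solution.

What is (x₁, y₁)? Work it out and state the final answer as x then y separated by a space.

39689 2772

√205 = [14; 3,6,1,4,1,6,3,28, …], period ℓ=8 (even) → k=7
k=0  a_k=14  p_k/q_k = 14/1
…
k=2  a_k=6  p_k/q_k = 272/19
…
k=4  a_k=4  p_k/q_k = 1532/107
…
k=6  a_k=6  p_k/q_k = 12614/881
k=7  a_k=3  p_k/q_k = 39689/2772
(x₁, y₁) = (39689, 2772);  39689² − 205·2772² = 1 ✓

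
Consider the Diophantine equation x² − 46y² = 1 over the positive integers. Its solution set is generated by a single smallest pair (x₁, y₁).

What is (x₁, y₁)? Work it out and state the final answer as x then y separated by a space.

24335 3588

d=46: √d = [6; 1,3,1,1,2,6,2,1,1,3,1,12] (ℓ=12, even), read p_11/q_11
k=0  a_k=6  p_k/q_k = 6/1
k=1  a_k=1  p_k/q_k = 7/1
k=2  a_k=3  p_k/q_k = 27/4
k=3  a_k=1  p_k/q_k = 34/5
k=4  a_k=1  p_k/q_k = 61/9
k=5  a_k=2  p_k/q_k = 156/23
…
k=7  a_k=2  p_k/q_k = 2150/317
k=8  a_k=1  p_k/q_k = 3147/464
…
k=10  a_k=3  p_k/q_k = 19038/2807
k=11  a_k=1  p_k/q_k = 24335/3588
(x₁, y₁) = (24335, 3588);  24335² − 46·3588² = 1 ✓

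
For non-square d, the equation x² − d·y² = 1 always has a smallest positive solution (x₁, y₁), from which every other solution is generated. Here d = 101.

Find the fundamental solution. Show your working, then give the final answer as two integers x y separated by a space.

√101 → a₀=10, period (20); ℓ=1 odd so k=1
step 0: (10, 1)  from 10·(1,0) + (0,1)
step 1: (201, 20)  from 20·(10,1) + (1,0)
→ (201, 20).  Check: 201²=40401, 101·20²=40400, difference 1.

201 20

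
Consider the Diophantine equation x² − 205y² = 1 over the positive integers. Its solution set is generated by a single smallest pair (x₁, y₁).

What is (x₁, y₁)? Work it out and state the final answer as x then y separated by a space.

39689 2772

[14; 3,6,1,4,1,6,3,28] for √205; ℓ=8 ⇒ convergent index 7
k=0  a_k=14  p_k/q_k = 14/1
k=1  a_k=3  p_k/q_k = 43/3
…
k=4  a_k=4  p_k/q_k = 1532/107
k=5  a_k=1  p_k/q_k = 1847/129
k=6  a_k=6  p_k/q_k = 12614/881
k=7  a_k=3  p_k/q_k = 39689/2772
fundamental: x₁=39689, y₁=2772  (since 1575216721 − 205·7683984 = 1)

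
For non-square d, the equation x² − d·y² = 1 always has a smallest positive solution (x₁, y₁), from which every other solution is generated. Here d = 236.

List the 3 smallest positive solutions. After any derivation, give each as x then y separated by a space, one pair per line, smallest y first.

d=236: √d = [15; 2,1,3,5,1,6,1,5,3,1,2,30] (ℓ=12, even), read p_11/q_11
i=0: a=15 ⇒ p=15, q=1
…
i=4: a=5 ⇒ p=891, q=58
…
i=10: a=1 ⇒ p=203535, q=13249
i=11: a=2 ⇒ p=561799, q=36570
fundamental: x₁=561799, y₁=36570  (since 315618116401 − 236·1337364900 = 1)
k=2:  x_2 = 561799·561799+236·36570·36570 = 631236232801,  y_2 = 561799·36570+36570·561799 = 41089978860
k=3:  x_3 = 561799·631236232801+236·36570·41089978860 = 709255768702176199,  y_3 = 561799·41089978860+36570·631236232801 = 46168618067101710

561799 36570
631236232801 41089978860
709255768702176199 46168618067101710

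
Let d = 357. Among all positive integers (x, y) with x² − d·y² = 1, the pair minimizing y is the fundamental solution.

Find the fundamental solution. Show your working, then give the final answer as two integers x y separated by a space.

3401 180

d=357: √d = [18; 1,8,2,8,1,36] (ℓ=6, even), read p_5/q_5
i=0: a=18 ⇒ p=18, q=1
i=1: a=1 ⇒ p=19, q=1
i=2: a=8 ⇒ p=170, q=9
…
i=4: a=8 ⇒ p=3042, q=161
i=5: a=1 ⇒ p=3401, q=180
(x₁, y₁) = (3401, 180);  3401² − 357·180² = 1 ✓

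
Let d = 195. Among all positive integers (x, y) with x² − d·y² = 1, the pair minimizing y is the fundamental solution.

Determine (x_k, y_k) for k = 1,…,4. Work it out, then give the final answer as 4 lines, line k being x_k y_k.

14 1
391 28
10934 783
305761 21896

[13; 1,26] for √195; ℓ=2 ⇒ convergent index 1
k=0  a_k=13  p_k/q_k = 13/1
k=1  a_k=1  p_k/q_k = 14/1
(x₁, y₁) = (14, 1);  14² − 195·1² = 1 ✓
(x_2, y_2) = (14·14 + 195·1·1, 14·1 + 1·14) = (391, 28)
(x_3, y_3) = (14·391 + 195·1·28, 14·28 + 1·391) = (10934, 783)
(x_4, y_4) = (14·10934 + 195·1·783, 14·783 + 1·10934) = (305761, 21896)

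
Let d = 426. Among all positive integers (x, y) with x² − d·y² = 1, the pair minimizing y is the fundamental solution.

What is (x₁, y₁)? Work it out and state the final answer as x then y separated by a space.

d=426: √d = [20; 1,1,1,3,2,6,2,3,1,1,1,40] (ℓ=12, even), read p_11/q_11
step 0: (20, 1)  from 20·(1,0) + (0,1)
…
step 2: (41, 2)  from 1·(21,1) + (20,1)
…
step 5: (516, 25)  from 2·(227,11) + (62,3)
step 6: (3323, 161)  from 6·(516,25) + (227,11)
step 7: (7162, 347)  from 2·(3323,161) + (516,25)
step 8: (24809, 1202)  from 3·(7162,347) + (3323,161)
step 9: (31971, 1549)  from 1·(24809,1202) + (7162,347)
step 10: (56780, 2751)  from 1·(31971,1549) + (24809,1202)
step 11: (88751, 4300)  from 1·(56780,2751) + (31971,1549)
→ (88751, 4300).  Check: 88751²=7876740001, 426·4300²=7876740000, difference 1.

88751 4300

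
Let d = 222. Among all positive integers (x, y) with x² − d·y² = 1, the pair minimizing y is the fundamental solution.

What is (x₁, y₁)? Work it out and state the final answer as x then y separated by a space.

149 10

d=222: √d = [14; 1,8,1,28] (ℓ=4, even), read p_3/q_3
a_0=14:  p_0=14·1+0=14,  q_0=14·0+1=1
…
a_2=8:  p_2=8·15+14=134,  q_2=8·1+1=9
a_3=1:  p_3=1·134+15=149,  q_3=1·9+1=10
→ (149, 10).  Check: 149²=22201, 222·10²=22200, difference 1.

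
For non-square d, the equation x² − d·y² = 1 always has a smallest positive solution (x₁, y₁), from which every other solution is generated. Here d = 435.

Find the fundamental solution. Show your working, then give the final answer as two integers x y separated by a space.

√435 → a₀=20, period (1,5,1,40); ℓ=4 even so k=3
i=0: a=20 ⇒ p=20, q=1
i=1: a=1 ⇒ p=21, q=1
i=2: a=5 ⇒ p=125, q=6
i=3: a=1 ⇒ p=146, q=7
fundamental: x₁=146, y₁=7  (since 21316 − 435·49 = 1)

146 7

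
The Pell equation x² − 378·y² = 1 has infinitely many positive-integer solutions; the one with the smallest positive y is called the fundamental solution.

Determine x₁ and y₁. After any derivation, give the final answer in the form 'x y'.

8749 450

√378 = [19; 2,3,1,4,1,3,2,38, …], period ℓ=8 (even) → k=7
k=0  a_k=19  p_k/q_k = 19/1
…
k=2  a_k=3  p_k/q_k = 136/7
…
k=4  a_k=4  p_k/q_k = 836/43
k=5  a_k=1  p_k/q_k = 1011/52
k=6  a_k=3  p_k/q_k = 3869/199
k=7  a_k=2  p_k/q_k = 8749/450
→ (8749, 450).  Check: 8749²=76545001, 378·450²=76545000, difference 1.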